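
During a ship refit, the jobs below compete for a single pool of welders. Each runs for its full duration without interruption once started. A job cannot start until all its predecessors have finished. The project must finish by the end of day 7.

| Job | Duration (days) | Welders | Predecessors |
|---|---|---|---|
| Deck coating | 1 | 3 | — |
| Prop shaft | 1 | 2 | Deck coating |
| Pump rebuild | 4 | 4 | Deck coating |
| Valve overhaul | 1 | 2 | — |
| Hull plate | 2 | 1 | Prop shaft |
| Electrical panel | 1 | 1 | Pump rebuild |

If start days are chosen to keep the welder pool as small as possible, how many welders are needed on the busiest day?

5

Early-start (Deck coating@1, Prop shaft@2, Pump rebuild@2, Valve overhaul@1, Hull plate@3, Electrical panel@6) gives peak 6: d1:5  d2:6  d3:5  d4:5  d5:4  d6:1  d7:0.
Shift Pump rebuild→3, Electrical panel→7.
Schedule Deck coating@1, Prop shaft@2, Pump rebuild@3, Valve overhaul@1, Hull plate@3, Electrical panel@7: d1:5  d2:2  d3:5  d4:5  d5:4  d6:4  d7:1 — peak 5.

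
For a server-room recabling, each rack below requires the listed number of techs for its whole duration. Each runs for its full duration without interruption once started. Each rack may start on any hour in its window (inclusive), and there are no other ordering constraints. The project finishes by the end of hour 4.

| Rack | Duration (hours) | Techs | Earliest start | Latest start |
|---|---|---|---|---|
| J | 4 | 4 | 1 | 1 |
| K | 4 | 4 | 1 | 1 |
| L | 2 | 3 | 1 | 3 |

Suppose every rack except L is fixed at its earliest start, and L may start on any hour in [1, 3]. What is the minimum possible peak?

11

L@1: h1:11  h2:11  h3:8  h4:8 → peak 11
L@2: h1:8  h2:11  h3:11  h4:8 → peak 11
L@3: h1:8  h2:8  h3:11  h4:11 → peak 11
Best is L@1, peak 11.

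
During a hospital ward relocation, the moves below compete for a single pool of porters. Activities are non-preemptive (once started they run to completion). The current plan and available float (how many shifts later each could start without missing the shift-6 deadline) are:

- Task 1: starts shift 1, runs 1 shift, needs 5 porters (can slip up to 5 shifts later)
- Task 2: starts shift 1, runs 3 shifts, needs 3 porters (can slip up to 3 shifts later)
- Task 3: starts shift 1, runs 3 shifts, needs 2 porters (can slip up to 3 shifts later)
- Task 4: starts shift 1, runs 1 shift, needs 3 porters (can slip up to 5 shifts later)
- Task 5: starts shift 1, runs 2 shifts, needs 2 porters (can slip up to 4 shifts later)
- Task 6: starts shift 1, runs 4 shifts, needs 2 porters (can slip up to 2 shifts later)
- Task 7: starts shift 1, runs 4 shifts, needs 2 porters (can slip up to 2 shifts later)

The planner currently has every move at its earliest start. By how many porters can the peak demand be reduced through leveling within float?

Early-start peak: s1:19  s2:11  s3:9  s4:4  s5:0  s6:0 ⇒ 19.
Leveled (Task 1@1, Task 2@1, Task 3@4, Task 4@2, Task 5@4, Task 6@2, Task 7@3): s1:8  s2:8  s3:7  s4:8  s5:8  s6:4 ⇒ 8.
Reduction 19 − 8 = 11.

11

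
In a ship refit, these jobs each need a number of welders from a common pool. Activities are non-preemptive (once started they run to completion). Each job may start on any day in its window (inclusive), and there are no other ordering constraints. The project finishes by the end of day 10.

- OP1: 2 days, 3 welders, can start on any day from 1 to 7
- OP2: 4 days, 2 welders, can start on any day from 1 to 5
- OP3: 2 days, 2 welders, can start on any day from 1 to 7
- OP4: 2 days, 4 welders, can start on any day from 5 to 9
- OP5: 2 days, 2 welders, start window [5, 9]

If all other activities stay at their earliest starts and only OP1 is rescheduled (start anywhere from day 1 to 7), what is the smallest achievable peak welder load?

OP1@1: d1:7  d2:7  d3:2  d4:2  d5:6  d6:6  d7:0  d8:0  d9:0  d10:0 → peak 7
OP1@2: d1:4  d2:7  d3:5  d4:2  d5:6  d6:6  d7:0  d8:0  d9:0  d10:0 → peak 7
OP1@3: d1:4  d2:4  d3:5  d4:5  d5:6  d6:6  d7:0  d8:0  d9:0  d10:0 → peak 6
OP1@4: d1:4  d2:4  d3:2  d4:5  d5:9  d6:6  d7:0  d8:0  d9:0  d10:0 → peak 9
OP1@5: d1:4  d2:4  d3:2  d4:2  d5:9  d6:9  d7:0  d8:0  d9:0  d10:0 → peak 9
OP1@6: d1:4  d2:4  d3:2  d4:2  d5:6  d6:9  d7:3  d8:0  d9:0  d10:0 → peak 9
OP1@7: d1:4  d2:4  d3:2  d4:2  d5:6  d6:6  d7:3  d8:3  d9:0  d10:0 → peak 6
Best is OP1@3, peak 6.

6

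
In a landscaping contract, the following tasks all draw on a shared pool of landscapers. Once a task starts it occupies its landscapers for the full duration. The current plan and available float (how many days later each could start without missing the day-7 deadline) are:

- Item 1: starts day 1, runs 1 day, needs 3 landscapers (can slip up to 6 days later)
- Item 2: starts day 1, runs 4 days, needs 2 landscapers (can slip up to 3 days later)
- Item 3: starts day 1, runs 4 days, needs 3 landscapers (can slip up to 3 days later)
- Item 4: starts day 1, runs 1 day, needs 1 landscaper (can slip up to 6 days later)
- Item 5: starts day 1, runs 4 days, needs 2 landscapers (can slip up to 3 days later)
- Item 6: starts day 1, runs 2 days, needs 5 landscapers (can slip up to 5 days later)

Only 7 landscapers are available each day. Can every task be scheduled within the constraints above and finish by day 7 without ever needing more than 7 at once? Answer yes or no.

Schedule Item 1@1, Item 2@1, Item 3@2, Item 4@1, Item 5@2, Item 6@6: d1:6  d2:7  d3:7  d4:7  d5:5  d6:5  d7:5 — peak 7 ≤ 7.

yes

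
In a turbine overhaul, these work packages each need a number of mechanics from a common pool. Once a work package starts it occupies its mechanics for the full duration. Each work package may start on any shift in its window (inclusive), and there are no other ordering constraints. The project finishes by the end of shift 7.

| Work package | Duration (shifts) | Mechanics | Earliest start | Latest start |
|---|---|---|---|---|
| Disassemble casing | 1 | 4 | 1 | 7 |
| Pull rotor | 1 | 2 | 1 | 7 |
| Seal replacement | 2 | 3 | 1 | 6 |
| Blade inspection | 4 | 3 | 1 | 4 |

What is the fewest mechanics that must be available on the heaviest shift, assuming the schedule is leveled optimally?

5

Early-start (Disassemble casing@1, Pull rotor@1, Seal replacement@1, Blade inspection@1) gives peak 12: s1:12  s2:6  s3:3  s4:3  s5:0  s6:0  s7:0.
Shift Pull rotor→2, Seal replacement→2, Blade inspection→4.
Schedule Disassemble casing@1, Pull rotor@2, Seal replacement@2, Blade inspection@4: s1:4  s2:5  s3:3  s4:3  s5:3  s6:3  s7:3 — peak 5.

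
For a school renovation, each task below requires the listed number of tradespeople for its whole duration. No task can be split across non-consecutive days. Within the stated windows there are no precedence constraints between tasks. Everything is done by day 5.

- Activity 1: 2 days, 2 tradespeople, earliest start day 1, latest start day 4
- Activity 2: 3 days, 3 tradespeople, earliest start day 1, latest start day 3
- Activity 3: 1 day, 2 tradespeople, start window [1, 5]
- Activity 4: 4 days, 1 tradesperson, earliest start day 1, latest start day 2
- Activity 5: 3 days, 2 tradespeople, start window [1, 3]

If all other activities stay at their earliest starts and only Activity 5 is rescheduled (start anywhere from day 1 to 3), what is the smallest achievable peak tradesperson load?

8

Activity 5@1: d1:10  d2:8  d3:6  d4:1  d5:0 → peak 10
Activity 5@2: d1:8  d2:8  d3:6  d4:3  d5:0 → peak 8
Activity 5@3: d1:8  d2:6  d3:6  d4:3  d5:2 → peak 8
Best is Activity 5@2, peak 8.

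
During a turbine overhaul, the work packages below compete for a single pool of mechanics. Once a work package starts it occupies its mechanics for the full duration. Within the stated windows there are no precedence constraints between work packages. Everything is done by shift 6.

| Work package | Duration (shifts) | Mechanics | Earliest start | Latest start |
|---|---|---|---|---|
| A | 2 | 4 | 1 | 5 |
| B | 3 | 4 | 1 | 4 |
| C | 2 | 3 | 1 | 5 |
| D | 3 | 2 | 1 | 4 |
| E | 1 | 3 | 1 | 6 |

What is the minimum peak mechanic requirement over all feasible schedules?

Early-start (A@1, B@1, C@1, D@1, E@1) gives peak 16: s1:16  s2:13  s3:6  s4:0  s5:0  s6:0.
Shift B→3, D→3, E→6.
Schedule A@1, B@3, C@1, D@3, E@6: s1:7  s2:7  s3:6  s4:6  s5:6  s6:3 — peak 7.

7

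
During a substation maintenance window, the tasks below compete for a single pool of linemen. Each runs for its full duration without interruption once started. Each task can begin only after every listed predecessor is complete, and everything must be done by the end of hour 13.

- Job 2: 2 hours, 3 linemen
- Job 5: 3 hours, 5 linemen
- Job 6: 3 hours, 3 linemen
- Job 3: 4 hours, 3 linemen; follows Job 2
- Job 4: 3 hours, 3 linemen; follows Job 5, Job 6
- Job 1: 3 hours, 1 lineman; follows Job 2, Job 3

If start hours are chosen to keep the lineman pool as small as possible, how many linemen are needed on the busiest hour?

Early-start (Job 2@1, Job 5@1, Job 6@1, Job 3@3, Job 4@4, Job 1@7) gives peak 11: h1:11  h2:11  h3:11  h4:6  h5:6  h6:6  h7:1  h8:1  h9:1  h10:0  h11:0  h12:0  h13:0.
Shift Job 5→3, Job 6→6, Job 3→6, Job 4→9, Job 1→10.
Schedule Job 2@1, Job 5@3, Job 6@6, Job 3@6, Job 4@9, Job 1@10: h1:3  h2:3  h3:5  h4:5  h5:5  h6:6  h7:6  h8:6  h9:6  h10:4  h11:4  h12:1  h13:0 — peak 6.

6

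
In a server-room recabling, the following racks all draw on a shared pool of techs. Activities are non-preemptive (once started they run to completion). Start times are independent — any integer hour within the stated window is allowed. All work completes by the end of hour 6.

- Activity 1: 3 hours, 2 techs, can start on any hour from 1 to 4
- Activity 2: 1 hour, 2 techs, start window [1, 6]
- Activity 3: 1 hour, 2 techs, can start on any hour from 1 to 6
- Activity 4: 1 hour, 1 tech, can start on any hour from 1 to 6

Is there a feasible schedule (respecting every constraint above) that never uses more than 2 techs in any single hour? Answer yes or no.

yes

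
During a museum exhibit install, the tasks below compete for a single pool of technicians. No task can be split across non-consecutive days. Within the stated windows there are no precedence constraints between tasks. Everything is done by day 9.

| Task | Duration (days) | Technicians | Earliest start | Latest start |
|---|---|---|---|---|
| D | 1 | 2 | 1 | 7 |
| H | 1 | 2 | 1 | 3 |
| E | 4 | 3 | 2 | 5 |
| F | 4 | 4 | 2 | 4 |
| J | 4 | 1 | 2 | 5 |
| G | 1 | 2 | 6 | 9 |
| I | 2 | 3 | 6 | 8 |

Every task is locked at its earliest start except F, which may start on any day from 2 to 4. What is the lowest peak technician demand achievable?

8

F@2: d1:4  d2:8  d3:8  d4:8  d5:8  d6:5  d7:3  d8:0  d9:0 → peak 8
F@3: d1:4  d2:4  d3:8  d4:8  d5:8  d6:9  d7:3  d8:0  d9:0 → peak 9
F@4: d1:4  d2:4  d3:4  d4:8  d5:8  d6:9  d7:7  d8:0  d9:0 → peak 9
Best is F@2, peak 8.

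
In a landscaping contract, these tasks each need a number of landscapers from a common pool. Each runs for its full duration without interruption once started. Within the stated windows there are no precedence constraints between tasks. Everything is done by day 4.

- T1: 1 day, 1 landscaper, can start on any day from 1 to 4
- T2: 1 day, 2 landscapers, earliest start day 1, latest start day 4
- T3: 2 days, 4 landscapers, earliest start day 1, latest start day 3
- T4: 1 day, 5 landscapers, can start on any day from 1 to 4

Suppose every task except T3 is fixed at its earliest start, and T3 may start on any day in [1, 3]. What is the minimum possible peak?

8

T3@1: d1:12  d2:4  d3:0  d4:0 → peak 12
T3@2: d1:8  d2:4  d3:4  d4:0 → peak 8
T3@3: d1:8  d2:0  d3:4  d4:4 → peak 8
Best is T3@2, peak 8.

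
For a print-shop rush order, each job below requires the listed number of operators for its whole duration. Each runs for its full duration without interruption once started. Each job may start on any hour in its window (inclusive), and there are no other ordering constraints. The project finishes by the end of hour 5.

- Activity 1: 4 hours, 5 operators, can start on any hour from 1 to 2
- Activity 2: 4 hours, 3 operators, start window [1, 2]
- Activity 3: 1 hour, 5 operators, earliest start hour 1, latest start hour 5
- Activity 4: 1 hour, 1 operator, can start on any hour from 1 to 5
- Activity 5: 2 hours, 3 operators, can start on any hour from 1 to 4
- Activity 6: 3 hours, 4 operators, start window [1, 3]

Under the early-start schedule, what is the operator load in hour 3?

At early start, hour 3 has: Activity 1, Activity 2, Activity 6.
Demand: 5 + 3 + 4 = 12.

12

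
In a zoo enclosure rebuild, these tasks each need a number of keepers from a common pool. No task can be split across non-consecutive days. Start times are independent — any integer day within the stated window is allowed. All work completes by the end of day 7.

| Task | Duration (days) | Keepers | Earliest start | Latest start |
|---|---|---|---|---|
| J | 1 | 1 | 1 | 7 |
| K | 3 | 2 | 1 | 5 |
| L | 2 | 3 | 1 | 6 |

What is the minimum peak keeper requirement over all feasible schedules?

Early-start (J@1, K@1, L@1) gives peak 6: d1:6  d2:5  d3:2  d4:0  d5:0  d6:0  d7:0.
Shift L→4.
Schedule J@1, K@1, L@4: d1:3  d2:2  d3:2  d4:3  d5:3  d6:0  d7:0 — peak 3.

3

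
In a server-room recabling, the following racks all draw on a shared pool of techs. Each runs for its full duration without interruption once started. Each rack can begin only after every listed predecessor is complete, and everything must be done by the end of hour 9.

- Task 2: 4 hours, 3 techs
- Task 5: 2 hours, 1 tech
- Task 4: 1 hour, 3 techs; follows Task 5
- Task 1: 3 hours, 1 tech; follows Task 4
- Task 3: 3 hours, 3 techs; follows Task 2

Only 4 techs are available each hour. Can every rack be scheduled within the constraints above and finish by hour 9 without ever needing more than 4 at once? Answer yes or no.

yes

Schedule Task 2@1, Task 5@1, Task 4@5, Task 1@6, Task 3@6: h1:4  h2:4  h3:3  h4:3  h5:3  h6:4  h7:4  h8:4  h9:0 — peak 4 ≤ 4.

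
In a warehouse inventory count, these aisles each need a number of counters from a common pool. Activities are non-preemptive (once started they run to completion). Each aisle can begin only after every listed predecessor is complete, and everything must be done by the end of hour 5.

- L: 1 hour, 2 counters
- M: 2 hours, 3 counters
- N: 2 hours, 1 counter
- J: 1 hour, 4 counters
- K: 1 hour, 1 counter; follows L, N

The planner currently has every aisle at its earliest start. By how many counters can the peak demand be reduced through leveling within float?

6

Early-start peak: h1:10  h2:4  h3:1  h4:0  h5:0 ⇒ 10.
Leveled (L@1, M@2, N@1, J@4, K@3): h1:3  h2:4  h3:4  h4:4  h5:0 ⇒ 4.
Reduction 10 − 4 = 6.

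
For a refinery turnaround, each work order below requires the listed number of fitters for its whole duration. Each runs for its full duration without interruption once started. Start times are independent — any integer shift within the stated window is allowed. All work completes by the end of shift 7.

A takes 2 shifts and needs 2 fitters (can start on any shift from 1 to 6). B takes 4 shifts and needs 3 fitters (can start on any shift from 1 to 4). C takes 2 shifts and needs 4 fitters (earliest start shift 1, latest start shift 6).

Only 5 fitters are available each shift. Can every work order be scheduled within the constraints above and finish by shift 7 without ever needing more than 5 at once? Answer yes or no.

Schedule A@1, B@1, C@5: s1:5  s2:5  s3:3  s4:3  s5:4  s6:4  s7:0 — peak 5 ≤ 5.

yes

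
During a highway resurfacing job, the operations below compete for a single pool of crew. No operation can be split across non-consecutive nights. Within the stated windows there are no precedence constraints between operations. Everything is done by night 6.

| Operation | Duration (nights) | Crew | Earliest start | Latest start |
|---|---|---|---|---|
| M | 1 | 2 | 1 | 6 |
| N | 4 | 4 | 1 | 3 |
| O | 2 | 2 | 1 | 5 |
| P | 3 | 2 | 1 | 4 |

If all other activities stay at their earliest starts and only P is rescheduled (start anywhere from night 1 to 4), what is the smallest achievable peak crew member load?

P@1: n1:10  n2:8  n3:6  n4:4  n5:0  n6:0 → peak 10
P@2: n1:8  n2:8  n3:6  n4:6  n5:0  n6:0 → peak 8
P@3: n1:8  n2:6  n3:6  n4:6  n5:2  n6:0 → peak 8
P@4: n1:8  n2:6  n3:4  n4:6  n5:2  n6:2 → peak 8
Best is P@2, peak 8.

8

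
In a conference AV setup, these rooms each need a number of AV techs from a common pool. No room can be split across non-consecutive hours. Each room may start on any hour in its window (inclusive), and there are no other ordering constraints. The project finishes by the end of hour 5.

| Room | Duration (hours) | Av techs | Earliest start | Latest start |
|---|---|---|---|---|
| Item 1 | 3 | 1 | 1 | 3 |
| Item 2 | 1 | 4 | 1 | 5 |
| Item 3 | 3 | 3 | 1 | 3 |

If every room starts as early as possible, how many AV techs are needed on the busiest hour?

Early-start schedule: Item 1@1, Item 2@1, Item 3@1.
Load per hour: hour 1: 8, hour 2: 4, hour 3: 4, hour 4: 0, hour 5: 0.
Peak is 8.

8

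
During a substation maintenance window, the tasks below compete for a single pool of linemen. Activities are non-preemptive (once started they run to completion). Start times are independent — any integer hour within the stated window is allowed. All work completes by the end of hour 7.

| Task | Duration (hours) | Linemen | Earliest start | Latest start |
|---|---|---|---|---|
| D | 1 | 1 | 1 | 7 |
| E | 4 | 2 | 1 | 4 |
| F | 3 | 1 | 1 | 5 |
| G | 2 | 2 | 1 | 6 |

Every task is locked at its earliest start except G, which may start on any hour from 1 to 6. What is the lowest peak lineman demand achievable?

4

G@1: h1:6  h2:5  h3:3  h4:2  h5:0  h6:0  h7:0 → peak 6
G@2: h1:4  h2:5  h3:5  h4:2  h5:0  h6:0  h7:0 → peak 5
G@3: h1:4  h2:3  h3:5  h4:4  h5:0  h6:0  h7:0 → peak 5
G@4: h1:4  h2:3  h3:3  h4:4  h5:2  h6:0  h7:0 → peak 4
G@5: h1:4  h2:3  h3:3  h4:2  h5:2  h6:2  h7:0 → peak 4
G@6: h1:4  h2:3  h3:3  h4:2  h5:0  h6:2  h7:2 → peak 4
Best is G@4, peak 4.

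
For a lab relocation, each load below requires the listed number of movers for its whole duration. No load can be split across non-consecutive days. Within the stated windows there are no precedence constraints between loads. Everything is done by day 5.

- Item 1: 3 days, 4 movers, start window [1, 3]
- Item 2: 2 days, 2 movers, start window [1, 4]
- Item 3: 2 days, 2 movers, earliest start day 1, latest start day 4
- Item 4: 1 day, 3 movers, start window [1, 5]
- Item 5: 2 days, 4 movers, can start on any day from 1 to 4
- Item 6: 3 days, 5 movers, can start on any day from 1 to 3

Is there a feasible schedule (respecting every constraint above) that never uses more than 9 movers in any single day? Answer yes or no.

Total mover-days = 46; over 5 days the average is 46/5 > 9, so some day must exceed 9.

no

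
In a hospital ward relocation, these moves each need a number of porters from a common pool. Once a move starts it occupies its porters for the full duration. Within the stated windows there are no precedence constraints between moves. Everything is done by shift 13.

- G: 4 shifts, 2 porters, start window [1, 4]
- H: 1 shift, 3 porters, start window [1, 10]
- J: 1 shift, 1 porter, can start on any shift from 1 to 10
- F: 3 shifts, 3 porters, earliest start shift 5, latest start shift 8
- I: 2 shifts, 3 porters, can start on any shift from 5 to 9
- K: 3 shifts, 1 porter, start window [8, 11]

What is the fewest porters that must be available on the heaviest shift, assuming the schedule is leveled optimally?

3

Early-start (G@1, H@1, J@1, F@5, I@5, K@8) gives peak 6: s1:6  s2:2  s3:2  s4:2  s5:6  s6:6  s7:3  s8:1  s9:1  s10:1  s11:0  s12:0  s13:0.
Shift H→5, F→6, I→9, K→11.
Schedule G@1, H@5, J@1, F@6, I@9, K@11: s1:3  s2:2  s3:2  s4:2  s5:3  s6:3  s7:3  s8:3  s9:3  s10:3  s11:1  s12:1  s13:1 — peak 3.
Total porter-shifts = 30 over 13 shifts ⇒ peak ≥ ⌈30/13⌉ = 3, so 3 is optimal.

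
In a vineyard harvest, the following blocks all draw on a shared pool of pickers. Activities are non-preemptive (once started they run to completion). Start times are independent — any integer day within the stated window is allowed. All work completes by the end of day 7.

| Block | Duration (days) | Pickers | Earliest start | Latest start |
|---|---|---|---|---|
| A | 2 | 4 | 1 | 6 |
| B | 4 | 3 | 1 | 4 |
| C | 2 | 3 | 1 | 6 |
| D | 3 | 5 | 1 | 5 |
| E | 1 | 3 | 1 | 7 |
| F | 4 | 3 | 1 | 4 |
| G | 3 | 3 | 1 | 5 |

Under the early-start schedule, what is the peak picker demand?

Early-start schedule: A@1, B@1, C@1, D@1, E@1, F@1, G@1.
Load per day: day 1: 24, day 2: 21, day 3: 14, day 4: 6, day 5: 0, day 6: 0, day 7: 0.
Peak is 24.

24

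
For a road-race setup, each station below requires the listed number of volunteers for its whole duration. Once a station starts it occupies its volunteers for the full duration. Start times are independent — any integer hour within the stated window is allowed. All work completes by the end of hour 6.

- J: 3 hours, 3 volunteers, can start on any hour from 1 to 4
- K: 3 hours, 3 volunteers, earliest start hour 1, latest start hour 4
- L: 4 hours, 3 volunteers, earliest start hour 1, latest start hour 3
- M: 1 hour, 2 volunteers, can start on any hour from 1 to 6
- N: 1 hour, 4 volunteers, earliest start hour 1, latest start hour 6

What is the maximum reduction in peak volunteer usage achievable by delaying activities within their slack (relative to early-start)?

Early-start peak: h1:15  h2:9  h3:9  h4:3  h5:0  h6:0 ⇒ 15.
Leveled (J@1, K@4, L@1, M@5, N@6): h1:6  h2:6  h3:6  h4:6  h5:5  h6:7 ⇒ 7.
Reduction 15 − 7 = 8.

8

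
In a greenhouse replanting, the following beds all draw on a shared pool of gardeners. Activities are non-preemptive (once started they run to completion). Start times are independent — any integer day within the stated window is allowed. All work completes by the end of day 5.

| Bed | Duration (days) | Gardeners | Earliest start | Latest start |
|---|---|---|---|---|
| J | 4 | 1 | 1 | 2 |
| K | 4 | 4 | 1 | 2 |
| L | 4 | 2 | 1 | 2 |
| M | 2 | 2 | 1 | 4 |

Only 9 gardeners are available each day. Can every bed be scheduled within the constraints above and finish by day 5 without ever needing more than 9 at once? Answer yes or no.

Schedule J@1, K@1, L@1, M@1: d1:9  d2:9  d3:7  d4:7  d5:0 — peak 9 ≤ 9.

yes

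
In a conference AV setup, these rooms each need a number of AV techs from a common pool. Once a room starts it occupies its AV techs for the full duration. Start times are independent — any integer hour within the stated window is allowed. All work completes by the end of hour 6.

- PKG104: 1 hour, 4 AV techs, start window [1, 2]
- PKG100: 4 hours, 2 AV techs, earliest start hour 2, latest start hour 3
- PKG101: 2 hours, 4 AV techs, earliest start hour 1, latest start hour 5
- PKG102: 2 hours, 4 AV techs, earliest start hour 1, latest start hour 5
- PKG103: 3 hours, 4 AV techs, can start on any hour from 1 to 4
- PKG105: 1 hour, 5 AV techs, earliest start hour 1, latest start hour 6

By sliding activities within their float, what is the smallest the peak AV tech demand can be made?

Early-start (PKG104@1, PKG100@2, PKG101@1, PKG102@1, PKG103@1, PKG105@1) gives peak 21: h1:21  h2:14  h3:6  h4:2  h5:2  h6:0.
Shift PKG102→2, PKG103→3, PKG105→6.
Schedule PKG104@1, PKG100@2, PKG101@1, PKG102@2, PKG103@3, PKG105@6: h1:8  h2:10  h3:10  h4:6  h5:6  h6:5 — peak 10.

10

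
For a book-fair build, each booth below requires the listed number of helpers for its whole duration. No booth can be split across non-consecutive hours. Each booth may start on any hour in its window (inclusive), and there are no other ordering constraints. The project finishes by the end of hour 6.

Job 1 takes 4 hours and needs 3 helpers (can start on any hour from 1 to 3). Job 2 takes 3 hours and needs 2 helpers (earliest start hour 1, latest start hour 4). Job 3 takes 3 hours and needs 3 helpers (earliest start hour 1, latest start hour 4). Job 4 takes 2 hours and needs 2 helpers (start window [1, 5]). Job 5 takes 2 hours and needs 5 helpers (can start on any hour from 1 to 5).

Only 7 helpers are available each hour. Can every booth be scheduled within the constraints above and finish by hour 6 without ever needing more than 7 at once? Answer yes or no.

The minimum achievable peak is 8; 7 < 8, so no feasible schedule stays within the cap.

no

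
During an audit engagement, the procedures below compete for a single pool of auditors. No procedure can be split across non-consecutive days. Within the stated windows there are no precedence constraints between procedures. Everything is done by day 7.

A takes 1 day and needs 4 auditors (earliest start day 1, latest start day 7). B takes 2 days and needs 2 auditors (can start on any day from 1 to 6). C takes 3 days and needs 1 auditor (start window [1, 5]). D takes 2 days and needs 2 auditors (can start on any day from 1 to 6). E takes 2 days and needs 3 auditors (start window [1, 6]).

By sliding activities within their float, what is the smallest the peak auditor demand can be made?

4

Early-start (A@1, B@1, C@1, D@1, E@1) gives peak 12: d1:12  d2:8  d3:1  d4:0  d5:0  d6:0  d7:0.
Shift B→2, C→2, D→4, E→6.
Schedule A@1, B@2, C@2, D@4, E@6: d1:4  d2:3  d3:3  d4:3  d5:2  d6:3  d7:3 — peak 4.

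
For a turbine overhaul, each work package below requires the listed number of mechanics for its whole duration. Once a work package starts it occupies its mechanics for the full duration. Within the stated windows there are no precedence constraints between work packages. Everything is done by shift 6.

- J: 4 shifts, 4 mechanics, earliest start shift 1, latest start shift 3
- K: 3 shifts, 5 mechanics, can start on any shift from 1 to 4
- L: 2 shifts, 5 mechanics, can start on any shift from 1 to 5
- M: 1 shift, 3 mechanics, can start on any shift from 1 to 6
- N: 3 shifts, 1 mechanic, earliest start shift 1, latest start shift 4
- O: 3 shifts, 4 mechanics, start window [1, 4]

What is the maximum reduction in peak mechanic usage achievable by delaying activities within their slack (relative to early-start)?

11

Early-start peak: s1:22  s2:19  s3:14  s4:4  s5:0  s6:0 ⇒ 22.
Leveled (J@1, K@1, L@5, M@4, N@1, O@4): s1:10  s2:10  s3:10  s4:11  s5:9  s6:9 ⇒ 11.
Reduction 22 − 11 = 11.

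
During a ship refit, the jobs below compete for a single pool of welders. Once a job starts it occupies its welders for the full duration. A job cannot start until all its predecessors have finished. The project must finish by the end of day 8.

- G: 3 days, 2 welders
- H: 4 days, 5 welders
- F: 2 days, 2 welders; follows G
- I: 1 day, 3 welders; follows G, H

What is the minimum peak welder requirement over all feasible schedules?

7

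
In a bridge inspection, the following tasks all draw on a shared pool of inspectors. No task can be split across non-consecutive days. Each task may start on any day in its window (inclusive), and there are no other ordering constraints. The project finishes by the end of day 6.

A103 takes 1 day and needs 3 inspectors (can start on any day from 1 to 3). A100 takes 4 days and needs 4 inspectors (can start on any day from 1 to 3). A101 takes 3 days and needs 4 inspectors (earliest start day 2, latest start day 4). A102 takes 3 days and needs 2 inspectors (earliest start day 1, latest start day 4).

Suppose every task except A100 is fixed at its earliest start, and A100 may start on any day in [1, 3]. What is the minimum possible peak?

10

A100@1: d1:9  d2:10  d3:10  d4:8  d5:0  d6:0 → peak 10
A100@2: d1:5  d2:10  d3:10  d4:8  d5:4  d6:0 → peak 10
A100@3: d1:5  d2:6  d3:10  d4:8  d5:4  d6:4 → peak 10
Best is A100@1, peak 10.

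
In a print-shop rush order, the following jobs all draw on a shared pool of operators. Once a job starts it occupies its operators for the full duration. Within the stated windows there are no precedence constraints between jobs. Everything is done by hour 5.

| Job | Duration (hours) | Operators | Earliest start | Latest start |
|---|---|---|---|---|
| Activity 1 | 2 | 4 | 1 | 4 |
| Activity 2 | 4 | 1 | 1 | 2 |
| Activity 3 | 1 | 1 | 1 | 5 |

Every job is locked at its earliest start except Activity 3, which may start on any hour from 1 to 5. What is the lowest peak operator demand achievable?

5

Activity 3@1: h1:6  h2:5  h3:1  h4:1  h5:0 → peak 6
Activity 3@2: h1:5  h2:6  h3:1  h4:1  h5:0 → peak 6
Activity 3@3: h1:5  h2:5  h3:2  h4:1  h5:0 → peak 5
Activity 3@4: h1:5  h2:5  h3:1  h4:2  h5:0 → peak 5
Activity 3@5: h1:5  h2:5  h3:1  h4:1  h5:1 → peak 5
Best is Activity 3@3, peak 5.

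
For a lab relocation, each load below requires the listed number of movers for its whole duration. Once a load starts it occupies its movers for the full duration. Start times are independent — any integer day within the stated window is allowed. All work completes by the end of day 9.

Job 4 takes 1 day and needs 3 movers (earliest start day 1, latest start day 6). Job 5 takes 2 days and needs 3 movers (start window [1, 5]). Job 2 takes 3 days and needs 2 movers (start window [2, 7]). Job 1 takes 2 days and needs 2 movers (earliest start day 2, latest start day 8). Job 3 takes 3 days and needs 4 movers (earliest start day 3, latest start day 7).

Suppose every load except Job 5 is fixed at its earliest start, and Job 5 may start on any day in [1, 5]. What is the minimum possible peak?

Job 5@1: d1:6  d2:7  d3:8  d4:6  d5:4  d6:0  d7:0  d8:0  d9:0 → peak 8
Job 5@2: d1:3  d2:7  d3:11  d4:6  d5:4  d6:0  d7:0  d8:0  d9:0 → peak 11
Job 5@3: d1:3  d2:4  d3:11  d4:9  d5:4  d6:0  d7:0  d8:0  d9:0 → peak 11
Job 5@4: d1:3  d2:4  d3:8  d4:9  d5:7  d6:0  d7:0  d8:0  d9:0 → peak 9
Job 5@5: d1:3  d2:4  d3:8  d4:6  d5:7  d6:3  d7:0  d8:0  d9:0 → peak 8
Best is Job 5@1, peak 8.

8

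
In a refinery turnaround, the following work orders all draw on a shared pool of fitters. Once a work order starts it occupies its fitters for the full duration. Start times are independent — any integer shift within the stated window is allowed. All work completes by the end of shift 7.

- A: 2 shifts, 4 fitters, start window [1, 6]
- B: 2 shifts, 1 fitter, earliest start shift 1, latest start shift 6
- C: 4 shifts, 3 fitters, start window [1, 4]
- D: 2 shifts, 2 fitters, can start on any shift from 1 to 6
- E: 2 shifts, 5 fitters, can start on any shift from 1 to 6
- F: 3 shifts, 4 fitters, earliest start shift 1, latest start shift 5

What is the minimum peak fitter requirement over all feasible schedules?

8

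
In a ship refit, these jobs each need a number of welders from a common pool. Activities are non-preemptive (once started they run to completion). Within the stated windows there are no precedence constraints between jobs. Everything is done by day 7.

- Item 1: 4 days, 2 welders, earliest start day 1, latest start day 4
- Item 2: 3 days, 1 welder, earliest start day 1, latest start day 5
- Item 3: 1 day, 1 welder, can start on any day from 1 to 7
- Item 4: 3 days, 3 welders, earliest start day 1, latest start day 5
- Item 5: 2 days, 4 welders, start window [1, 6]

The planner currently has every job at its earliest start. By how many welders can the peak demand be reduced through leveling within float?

Early-start peak: d1:11  d2:10  d3:6  d4:2  d5:0  d6:0  d7:0 ⇒ 11.
Leveled (Item 1@1, Item 2@4, Item 3@4, Item 4@1, Item 5@5): d1:5  d2:5  d3:5  d4:4  d5:5  d6:5  d7:0 ⇒ 5.
Reduction 11 − 5 = 6.

6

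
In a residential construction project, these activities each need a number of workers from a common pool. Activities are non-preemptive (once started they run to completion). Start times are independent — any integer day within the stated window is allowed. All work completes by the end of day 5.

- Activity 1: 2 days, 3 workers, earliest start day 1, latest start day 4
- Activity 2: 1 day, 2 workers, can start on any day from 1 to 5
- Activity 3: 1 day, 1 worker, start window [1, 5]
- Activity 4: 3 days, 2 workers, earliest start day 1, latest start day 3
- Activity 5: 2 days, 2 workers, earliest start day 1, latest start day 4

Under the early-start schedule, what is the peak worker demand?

10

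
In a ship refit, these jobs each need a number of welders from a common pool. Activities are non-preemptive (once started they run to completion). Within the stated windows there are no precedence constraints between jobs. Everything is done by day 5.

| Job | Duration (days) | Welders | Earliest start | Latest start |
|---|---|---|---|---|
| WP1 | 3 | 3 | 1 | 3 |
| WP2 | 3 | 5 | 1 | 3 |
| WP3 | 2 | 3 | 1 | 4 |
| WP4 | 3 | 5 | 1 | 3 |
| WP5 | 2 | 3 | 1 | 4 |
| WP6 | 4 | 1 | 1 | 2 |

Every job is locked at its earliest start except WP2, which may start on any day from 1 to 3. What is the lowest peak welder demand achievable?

WP2@1: d1:20  d2:20  d3:14  d4:1  d5:0 → peak 20
WP2@2: d1:15  d2:20  d3:14  d4:6  d5:0 → peak 20
WP2@3: d1:15  d2:15  d3:14  d4:6  d5:5 → peak 15
Best is WP2@3, peak 15.

15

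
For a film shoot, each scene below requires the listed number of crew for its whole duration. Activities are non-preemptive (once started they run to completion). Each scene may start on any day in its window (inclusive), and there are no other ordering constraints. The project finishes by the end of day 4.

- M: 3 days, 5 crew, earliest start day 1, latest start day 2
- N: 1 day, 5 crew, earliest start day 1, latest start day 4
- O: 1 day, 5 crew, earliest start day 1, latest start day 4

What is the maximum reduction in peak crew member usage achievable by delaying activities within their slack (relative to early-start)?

Early-start peak: d1:15  d2:5  d3:5  d4:0 ⇒ 15.
Leveled (M@1, N@1, O@2): d1:10  d2:10  d3:5  d4:0 ⇒ 10.
Reduction 15 − 10 = 5.

5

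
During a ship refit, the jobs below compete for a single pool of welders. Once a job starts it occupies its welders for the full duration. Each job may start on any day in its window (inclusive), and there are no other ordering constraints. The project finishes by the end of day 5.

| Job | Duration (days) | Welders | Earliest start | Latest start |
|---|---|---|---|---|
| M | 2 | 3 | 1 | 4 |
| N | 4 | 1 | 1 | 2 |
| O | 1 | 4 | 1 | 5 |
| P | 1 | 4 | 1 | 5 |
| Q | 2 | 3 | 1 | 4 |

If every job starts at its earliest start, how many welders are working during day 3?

1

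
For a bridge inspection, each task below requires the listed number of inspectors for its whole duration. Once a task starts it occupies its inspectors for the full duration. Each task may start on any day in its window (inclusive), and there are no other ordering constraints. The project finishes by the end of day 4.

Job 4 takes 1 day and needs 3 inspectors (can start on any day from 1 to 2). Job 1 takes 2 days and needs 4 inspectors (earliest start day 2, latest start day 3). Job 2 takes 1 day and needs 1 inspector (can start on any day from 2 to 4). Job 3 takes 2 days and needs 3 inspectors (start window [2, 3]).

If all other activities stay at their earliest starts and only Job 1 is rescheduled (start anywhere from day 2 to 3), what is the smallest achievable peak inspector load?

7

Job 1@2: d1:3  d2:8  d3:7  d4:0 → peak 8
Job 1@3: d1:3  d2:4  d3:7  d4:4 → peak 7
Best is Job 1@3, peak 7.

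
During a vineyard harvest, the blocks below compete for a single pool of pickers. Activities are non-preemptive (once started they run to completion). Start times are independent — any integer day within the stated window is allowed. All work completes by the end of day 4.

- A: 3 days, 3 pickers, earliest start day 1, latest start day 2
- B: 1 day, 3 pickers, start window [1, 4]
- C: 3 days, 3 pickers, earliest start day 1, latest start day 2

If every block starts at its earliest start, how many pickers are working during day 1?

At early start, day 1 has: A, B, C.
Demand: 3 + 3 + 3 = 9.

9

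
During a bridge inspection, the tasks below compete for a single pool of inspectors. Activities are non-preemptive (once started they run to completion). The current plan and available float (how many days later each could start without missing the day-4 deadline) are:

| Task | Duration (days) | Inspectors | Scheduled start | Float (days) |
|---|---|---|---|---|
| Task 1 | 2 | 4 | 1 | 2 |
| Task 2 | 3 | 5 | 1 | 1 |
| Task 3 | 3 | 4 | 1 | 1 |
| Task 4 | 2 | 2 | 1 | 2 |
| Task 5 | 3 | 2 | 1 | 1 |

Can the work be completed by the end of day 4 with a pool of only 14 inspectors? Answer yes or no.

no

The minimum achievable peak is 15; 14 < 15, so no feasible schedule stays within the cap.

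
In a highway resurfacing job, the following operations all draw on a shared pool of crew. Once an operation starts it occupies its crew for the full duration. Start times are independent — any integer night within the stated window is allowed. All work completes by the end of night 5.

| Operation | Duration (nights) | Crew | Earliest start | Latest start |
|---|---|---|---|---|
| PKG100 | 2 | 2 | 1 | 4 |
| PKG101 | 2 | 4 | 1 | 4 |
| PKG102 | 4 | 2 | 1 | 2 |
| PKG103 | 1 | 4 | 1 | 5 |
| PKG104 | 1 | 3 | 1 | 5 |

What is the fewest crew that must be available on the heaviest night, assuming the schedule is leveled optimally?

6

Early-start (PKG100@1, PKG101@1, PKG102@1, PKG103@1, PKG104@1) gives peak 15: n1:15  n2:8  n3:2  n4:2  n5:0.
Shift PKG101→3, PKG102→2, PKG104→5.
Schedule PKG100@1, PKG101@3, PKG102@2, PKG103@1, PKG104@5: n1:6  n2:4  n3:6  n4:6  n5:5 — peak 6.
Total crew member-nights = 27 over 5 nights ⇒ peak ≥ ⌈27/5⌉ = 6, so 6 is optimal.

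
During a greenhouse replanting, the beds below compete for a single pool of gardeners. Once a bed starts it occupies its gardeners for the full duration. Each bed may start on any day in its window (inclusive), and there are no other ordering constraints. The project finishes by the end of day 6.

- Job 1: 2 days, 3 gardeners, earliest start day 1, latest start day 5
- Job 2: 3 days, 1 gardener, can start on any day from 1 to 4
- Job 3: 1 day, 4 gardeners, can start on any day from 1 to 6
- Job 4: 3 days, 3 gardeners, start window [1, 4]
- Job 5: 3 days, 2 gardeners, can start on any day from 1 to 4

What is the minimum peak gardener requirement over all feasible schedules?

5

Early-start (Job 1@1, Job 2@1, Job 3@1, Job 4@1, Job 5@1) gives peak 13: d1:13  d2:9  d3:6  d4:0  d5:0  d6:0.
Shift Job 3→3, Job 4→4, Job 5→4.
Schedule Job 1@1, Job 2@1, Job 3@3, Job 4@4, Job 5@4: d1:4  d2:4  d3:5  d4:5  d5:5  d6:5 — peak 5.
Total gardener-days = 28 over 6 days ⇒ peak ≥ ⌈28/6⌉ = 5, so 5 is optimal.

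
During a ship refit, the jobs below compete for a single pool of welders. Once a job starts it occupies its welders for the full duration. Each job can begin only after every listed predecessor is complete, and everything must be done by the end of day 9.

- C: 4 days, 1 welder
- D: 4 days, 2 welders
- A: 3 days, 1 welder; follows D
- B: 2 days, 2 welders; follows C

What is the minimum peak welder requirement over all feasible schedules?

3

Schedule C@1, D@1, A@5, B@5: d1:3  d2:3  d3:3  d4:3  d5:3  d6:3  d7:1  d8:0  d9:0 — peak 3.
Total welder-days = 19 over 9 days ⇒ peak ≥ ⌈19/9⌉ = 3, so 3 is optimal.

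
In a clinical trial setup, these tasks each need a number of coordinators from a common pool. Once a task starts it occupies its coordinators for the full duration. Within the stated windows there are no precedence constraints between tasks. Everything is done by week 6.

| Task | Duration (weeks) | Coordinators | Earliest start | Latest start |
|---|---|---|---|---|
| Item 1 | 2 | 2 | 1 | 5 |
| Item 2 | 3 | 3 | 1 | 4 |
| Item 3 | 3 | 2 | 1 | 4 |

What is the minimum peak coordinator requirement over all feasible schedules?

Early-start (Item 1@1, Item 2@1, Item 3@1) gives peak 7: w1:7  w2:7  w3:5  w4:0  w5:0  w6:0.
Shift Item 2→4.
Schedule Item 1@1, Item 2@4, Item 3@1: w1:4  w2:4  w3:2  w4:3  w5:3  w6:3 — peak 4.
Total coordinator-weeks = 19 over 6 weeks ⇒ peak ≥ ⌈19/6⌉ = 4, so 4 is optimal.

4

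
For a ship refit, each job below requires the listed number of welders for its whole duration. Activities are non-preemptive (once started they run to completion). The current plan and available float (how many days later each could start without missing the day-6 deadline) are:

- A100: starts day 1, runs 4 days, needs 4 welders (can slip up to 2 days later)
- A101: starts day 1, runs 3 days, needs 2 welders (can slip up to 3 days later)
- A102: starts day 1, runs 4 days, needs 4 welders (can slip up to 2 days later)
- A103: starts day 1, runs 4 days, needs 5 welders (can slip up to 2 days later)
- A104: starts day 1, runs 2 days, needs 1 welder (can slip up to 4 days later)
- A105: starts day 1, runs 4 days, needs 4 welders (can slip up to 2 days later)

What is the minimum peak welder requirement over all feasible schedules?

Early-start (A100@1, A101@1, A102@1, A103@1, A104@1, A105@1) gives peak 20: d1:20  d2:20  d3:19  d4:17  d5:0  d6:0.
Shift A105→3.
Schedule A100@1, A101@1, A102@1, A103@1, A104@1, A105@3: d1:16  d2:16  d3:19  d4:17  d5:4  d6:4 — peak 19.

19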